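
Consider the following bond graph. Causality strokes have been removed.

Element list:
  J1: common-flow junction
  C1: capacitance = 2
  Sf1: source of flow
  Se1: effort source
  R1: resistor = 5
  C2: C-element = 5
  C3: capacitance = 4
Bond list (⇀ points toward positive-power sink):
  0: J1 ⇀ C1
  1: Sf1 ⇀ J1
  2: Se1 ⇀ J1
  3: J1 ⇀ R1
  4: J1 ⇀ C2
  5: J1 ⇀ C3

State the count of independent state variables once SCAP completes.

3  (C1, C2, C3 all integral)

#1 →Sf1  (source Sf1 imposes f)
#2 →J1  (Se1 (Se) sets effort on bond)
#0 →J1  (J1 flow already set via bond 1)
#3 →J1  (J1: bond 1 brought flow, rest push out)
#4 →J1  (J1 flow already set via bond 1)
#5 →J1  (common-f at J1 fixed by 1)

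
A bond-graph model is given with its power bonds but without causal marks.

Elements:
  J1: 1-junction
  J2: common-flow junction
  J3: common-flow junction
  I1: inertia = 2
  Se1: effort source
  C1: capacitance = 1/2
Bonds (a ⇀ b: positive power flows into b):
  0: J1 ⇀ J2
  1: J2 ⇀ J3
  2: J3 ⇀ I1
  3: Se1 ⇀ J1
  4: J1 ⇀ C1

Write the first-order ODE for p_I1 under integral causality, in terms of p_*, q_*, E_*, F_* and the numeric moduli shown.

dp_I1/dt = E_Se1 - 2*q_C1

#3 stroke at J1  (Se1 (Se) sets effort on bond)
#2 stroke at I1  (I1: I, integral causality)
#1 stroke at J3  (common-f at J3 fixed by 2)
#0 stroke at J2  (common-f at J2 fixed by 1)
#4 stroke at J1  (J1: bond 0 brought flow, rest push out)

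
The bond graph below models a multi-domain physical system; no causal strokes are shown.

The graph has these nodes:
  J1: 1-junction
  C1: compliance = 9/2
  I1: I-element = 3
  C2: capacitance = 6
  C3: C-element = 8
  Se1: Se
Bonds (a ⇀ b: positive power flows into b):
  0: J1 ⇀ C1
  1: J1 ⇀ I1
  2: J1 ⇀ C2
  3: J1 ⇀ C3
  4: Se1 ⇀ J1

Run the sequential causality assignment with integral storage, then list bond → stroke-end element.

#0 stroke→J1
#1 stroke→I1
#2 stroke→J1
#3 stroke→J1
#4 stroke→J1

#4 stroke at J1  (Se1 fixes effort; stroke away)
#0 stroke at J1  (C1: C, integral causality)
#1 stroke at I1  (I1 integral (f out))
#2 stroke at J1  (J1 flow already set via bond 1)
#3 stroke at J1  (J1: bond 1 brought flow, rest push out)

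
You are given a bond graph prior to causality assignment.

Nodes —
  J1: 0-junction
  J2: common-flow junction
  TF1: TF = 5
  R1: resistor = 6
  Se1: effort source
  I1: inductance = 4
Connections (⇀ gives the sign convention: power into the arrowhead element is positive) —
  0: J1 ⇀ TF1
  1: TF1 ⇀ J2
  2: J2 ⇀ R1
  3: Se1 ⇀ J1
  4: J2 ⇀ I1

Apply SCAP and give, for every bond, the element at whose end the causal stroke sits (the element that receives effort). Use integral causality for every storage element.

#0 stroke at TF1
#1 stroke at J2
#2 stroke at J2
#3 stroke at J1
#4 stroke at I1

#3 |J1  (Se1 (Se) sets effort on bond)
#0 |TF1  (common-e at J1 fixed by 3)
#1 |J2  (TF TF1: opposite of bond 0)
#4 |I1  (I1 outputs flow p/I1)
#2 |J2  (J2 flow already set via bond 4)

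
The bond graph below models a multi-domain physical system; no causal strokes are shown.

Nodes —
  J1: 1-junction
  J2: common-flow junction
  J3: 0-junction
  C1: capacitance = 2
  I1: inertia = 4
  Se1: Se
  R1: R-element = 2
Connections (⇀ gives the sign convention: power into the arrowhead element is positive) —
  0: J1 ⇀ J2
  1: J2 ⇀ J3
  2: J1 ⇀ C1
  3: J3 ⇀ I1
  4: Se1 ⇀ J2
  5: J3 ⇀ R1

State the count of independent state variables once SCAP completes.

2  (C1, I1 all integral)

β4 stroke→J2  (source Se1 imposes e)
β2 stroke→J1  (prefer integral on C1)
β0 stroke→J2  (closing 1-jn rule on J1)
β1 stroke→J3  (only one flow-in slot at J2)
β3 stroke→I1  (common-e at J3 fixed by 1)
β5 stroke→R1  (common-e at J3 fixed by 1)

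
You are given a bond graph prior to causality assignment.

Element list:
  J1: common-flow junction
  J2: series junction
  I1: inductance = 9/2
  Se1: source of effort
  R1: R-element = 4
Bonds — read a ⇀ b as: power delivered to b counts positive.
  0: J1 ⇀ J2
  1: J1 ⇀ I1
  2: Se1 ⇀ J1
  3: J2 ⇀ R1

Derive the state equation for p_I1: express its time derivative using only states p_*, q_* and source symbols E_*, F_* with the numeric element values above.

dp_I1/dt = E_Se1 - 8*p_I1/9

#2 |J1  (Se1 (Se) sets effort on bond)
#1 |I1  (I1 integral (f out))
#0 |J1  (J1: bond 1 brought flow, rest push out)
#3 |J2  (J2 flow already set via bond 0)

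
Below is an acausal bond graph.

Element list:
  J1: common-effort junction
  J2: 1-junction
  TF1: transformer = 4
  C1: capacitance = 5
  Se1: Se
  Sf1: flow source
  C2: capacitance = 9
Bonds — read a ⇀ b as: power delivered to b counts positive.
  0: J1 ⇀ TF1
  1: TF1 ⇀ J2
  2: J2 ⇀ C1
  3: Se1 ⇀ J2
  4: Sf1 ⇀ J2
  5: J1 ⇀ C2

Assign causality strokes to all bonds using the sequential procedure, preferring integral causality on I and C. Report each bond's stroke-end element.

b3 stroke→J2  (source Se1 imposes e)
b4 stroke→Sf1  (Sf1 fixes flow; stroke at Sf1)
b1 stroke→J2  (common-f at J2 fixed by 4)
b2 stroke→J2  (common-f at J2 fixed by 4)
b0 stroke→TF1  (TF TF1: opposite of bond 1)
b5 stroke→J1  (J1 needs exactly one e-in)

b0 stroke at TF1
b1 stroke at J2
b2 stroke at J2
b3 stroke at J2
b4 stroke at Sf1
b5 stroke at J1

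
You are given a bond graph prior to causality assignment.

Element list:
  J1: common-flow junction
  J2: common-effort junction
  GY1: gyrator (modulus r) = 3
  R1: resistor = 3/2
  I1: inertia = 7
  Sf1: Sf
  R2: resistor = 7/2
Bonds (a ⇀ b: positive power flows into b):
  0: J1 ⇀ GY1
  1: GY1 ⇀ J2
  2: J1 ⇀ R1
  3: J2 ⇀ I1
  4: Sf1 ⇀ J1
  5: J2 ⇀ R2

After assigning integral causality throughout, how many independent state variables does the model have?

1  (I1 all integral)

#4 stroke at Sf1  (source Sf1 imposes f)
#0 stroke at J1  (J1: bond 4 brought flow, rest push out)
#2 stroke at J1  (J1 flow already set via bond 4)
#1 stroke at J2  (GY1: gyrator matches bond 0)
#3 stroke at I1  (0-jn J2 has e-setter on 1)
#5 stroke at R2  (J2 effort already set via bond 1)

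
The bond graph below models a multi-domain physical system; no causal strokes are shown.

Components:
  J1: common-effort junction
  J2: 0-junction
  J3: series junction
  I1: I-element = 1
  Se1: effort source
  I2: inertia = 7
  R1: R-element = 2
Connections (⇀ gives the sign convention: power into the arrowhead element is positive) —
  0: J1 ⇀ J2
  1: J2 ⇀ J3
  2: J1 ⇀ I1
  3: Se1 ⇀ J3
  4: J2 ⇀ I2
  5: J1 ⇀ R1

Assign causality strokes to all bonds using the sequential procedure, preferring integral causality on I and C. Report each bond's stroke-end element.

bond 3 stroke→J3  (Se1 fixes effort; stroke away)
bond 1 stroke→J2  (closing 1-jn rule on J3)
bond 0 stroke→J1  (J2: bond 1 brought effort, rest push out)
bond 4 stroke→I2  (0-jn J2 has e-setter on 1)
bond 2 stroke→I1  (J1 effort already set via bond 0)
bond 5 stroke→R1  (common-e at J1 fixed by 0)

β0 stroke→J1
β1 stroke→J2
β2 stroke→I1
β3 stroke→J3
β4 stroke→I2
β5 stroke→R1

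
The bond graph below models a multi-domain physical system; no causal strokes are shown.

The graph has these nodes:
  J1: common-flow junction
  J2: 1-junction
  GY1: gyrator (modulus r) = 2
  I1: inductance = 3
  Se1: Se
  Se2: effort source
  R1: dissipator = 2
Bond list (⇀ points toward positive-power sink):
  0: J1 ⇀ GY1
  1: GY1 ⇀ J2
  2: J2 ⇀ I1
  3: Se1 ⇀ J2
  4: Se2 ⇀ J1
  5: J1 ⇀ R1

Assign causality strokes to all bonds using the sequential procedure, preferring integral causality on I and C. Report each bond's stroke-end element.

#0 |J1
#1 |J2
#2 |I1
#3 |J2
#4 |J1
#5 |R1

b3 →J2  (Se1 fixes effort; stroke away)
b4 →J1  (Se2 (Se) sets effort on bond)
b2 →I1  (I1 outputs flow p/I1)
b1 →J2  (J2 flow already set via bond 2)
b0 →J1  (through GY1, causality inverts; strokes same side of GY1)
b5 →R1  (J1 needs exactly one f-in)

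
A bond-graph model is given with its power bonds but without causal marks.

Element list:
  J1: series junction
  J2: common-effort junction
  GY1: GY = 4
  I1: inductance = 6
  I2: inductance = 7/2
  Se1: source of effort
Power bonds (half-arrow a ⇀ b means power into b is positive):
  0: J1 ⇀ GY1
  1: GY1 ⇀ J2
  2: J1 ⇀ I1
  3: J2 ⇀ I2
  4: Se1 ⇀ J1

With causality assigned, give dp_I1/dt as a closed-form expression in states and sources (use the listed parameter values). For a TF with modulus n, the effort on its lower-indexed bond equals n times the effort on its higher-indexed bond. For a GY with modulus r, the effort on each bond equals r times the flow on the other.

dp_I1/dt = E_Se1 - 8*p_I2/7

#4 stroke→J1  (Se1: effort source, stroke at far end)
#2 stroke→I1  (I1: I, integral causality)
#0 stroke→J1  (common-f at J1 fixed by 2)
#1 stroke→J2  (through GY1, causality inverts; strokes same side of GY1)
#3 stroke→I2  (J2: bond 1 brought effort, rest push out)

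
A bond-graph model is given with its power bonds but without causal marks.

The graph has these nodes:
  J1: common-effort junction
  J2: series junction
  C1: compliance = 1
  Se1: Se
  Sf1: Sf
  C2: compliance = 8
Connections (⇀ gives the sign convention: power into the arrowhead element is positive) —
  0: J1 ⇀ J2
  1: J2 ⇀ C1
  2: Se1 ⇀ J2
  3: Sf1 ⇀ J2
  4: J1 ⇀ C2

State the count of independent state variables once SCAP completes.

2  (C1, C2 all integral)

#2 →J2  (Se1 (Se) sets effort on bond)
#3 →Sf1  (Sf1 (Sf) sets flow on bond)
#0 →J2  (1-jn J2 has f-setter on 3)
#1 →J2  (J2 flow already set via bond 3)
#4 →J1  (J1: last free bond brings effort in)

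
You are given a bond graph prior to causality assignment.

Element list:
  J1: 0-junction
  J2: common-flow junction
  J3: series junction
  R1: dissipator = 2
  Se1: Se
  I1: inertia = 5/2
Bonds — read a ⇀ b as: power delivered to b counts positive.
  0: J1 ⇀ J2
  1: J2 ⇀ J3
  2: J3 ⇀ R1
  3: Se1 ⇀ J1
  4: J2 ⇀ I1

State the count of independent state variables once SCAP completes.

1  (I1 all integral)

#3 →J1  (Se1: effort source, stroke at far end)
#0 →J2  (0-jn J1 has e-setter on 3)
#4 →I1  (prefer integral on I1)
#1 →J2  (common-f at J2 fixed by 4)
#2 →J3  (J3 flow already set via bond 1)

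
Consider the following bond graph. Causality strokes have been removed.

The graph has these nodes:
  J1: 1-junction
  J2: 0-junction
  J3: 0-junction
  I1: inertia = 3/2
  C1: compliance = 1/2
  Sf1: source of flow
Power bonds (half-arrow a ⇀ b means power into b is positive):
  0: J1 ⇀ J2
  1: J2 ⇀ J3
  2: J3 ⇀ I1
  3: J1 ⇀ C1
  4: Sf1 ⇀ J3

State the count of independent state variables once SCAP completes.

2  (C1, I1 all integral)

bond 4 →Sf1  (Sf1 (Sf) sets flow on bond)
bond 2 →I1  (I1 outputs flow p/I1)
bond 1 →J3  (J3: last free bond brings effort in)
bond 0 →J2  (J2: last free bond brings effort in)
bond 3 →J1  (J1: bond 0 brought flow, rest push out)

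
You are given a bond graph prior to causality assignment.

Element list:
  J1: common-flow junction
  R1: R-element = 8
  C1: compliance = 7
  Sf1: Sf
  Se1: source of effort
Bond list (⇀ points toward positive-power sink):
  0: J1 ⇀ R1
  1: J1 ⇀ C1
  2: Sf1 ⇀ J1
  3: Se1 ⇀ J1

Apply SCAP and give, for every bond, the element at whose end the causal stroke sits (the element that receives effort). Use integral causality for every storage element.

b2 stroke→Sf1  (Sf1: flow source, stroke at near end)
b3 stroke→J1  (Se1 (Se) sets effort on bond)
b0 stroke→J1  (common-f at J1 fixed by 2)
b1 stroke→J1  (common-f at J1 fixed by 2)

#0 stroke→J1
#1 stroke→J1
#2 stroke→Sf1
#3 stroke→J1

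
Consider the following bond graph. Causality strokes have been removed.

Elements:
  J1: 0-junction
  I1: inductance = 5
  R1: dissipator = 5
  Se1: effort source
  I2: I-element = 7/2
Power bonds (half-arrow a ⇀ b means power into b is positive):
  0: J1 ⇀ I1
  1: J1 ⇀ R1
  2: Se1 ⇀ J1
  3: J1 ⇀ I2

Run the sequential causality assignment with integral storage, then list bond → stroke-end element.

#2 |J1  (Se1 (Se) sets effort on bond)
#0 |I1  (J1 effort already set via bond 2)
#1 |R1  (0-jn J1 has e-setter on 2)
#3 |I2  (J1 effort already set via bond 2)

b0 stroke→I1
b1 stroke→R1
b2 stroke→J1
b3 stroke→I2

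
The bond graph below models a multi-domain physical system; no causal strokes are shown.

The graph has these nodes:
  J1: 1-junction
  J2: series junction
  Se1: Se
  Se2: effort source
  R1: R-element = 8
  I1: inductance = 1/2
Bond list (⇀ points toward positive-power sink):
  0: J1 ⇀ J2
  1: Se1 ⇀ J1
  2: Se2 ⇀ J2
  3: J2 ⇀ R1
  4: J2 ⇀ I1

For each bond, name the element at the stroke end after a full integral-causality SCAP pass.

b0 →J2
b1 →J1
b2 →J2
b3 →J2
b4 →I1

#1 |J1  (source Se1 imposes e)
#2 |J2  (Se2 fixes effort; stroke away)
#0 |J2  (J1 needs exactly one f-in)
#4 |I1  (I1 integral (f out))
#3 |J2  (1-jn J2 has f-setter on 4)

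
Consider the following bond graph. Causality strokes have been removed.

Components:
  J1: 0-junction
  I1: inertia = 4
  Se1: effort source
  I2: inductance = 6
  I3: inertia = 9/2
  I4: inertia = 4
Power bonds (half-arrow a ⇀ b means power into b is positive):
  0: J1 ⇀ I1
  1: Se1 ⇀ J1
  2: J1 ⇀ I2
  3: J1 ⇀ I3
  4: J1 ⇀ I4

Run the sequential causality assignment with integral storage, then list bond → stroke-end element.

#0 stroke→I1
#1 stroke→J1
#2 stroke→I2
#3 stroke→I3
#4 stroke→I4

#1 →J1  (source Se1 imposes e)
#0 →I1  (0-jn J1 has e-setter on 1)
#2 →I2  (J1: bond 1 brought effort, rest push out)
#3 →I3  (0-jn J1 has e-setter on 1)
#4 →I4  (0-jn J1 has e-setter on 1)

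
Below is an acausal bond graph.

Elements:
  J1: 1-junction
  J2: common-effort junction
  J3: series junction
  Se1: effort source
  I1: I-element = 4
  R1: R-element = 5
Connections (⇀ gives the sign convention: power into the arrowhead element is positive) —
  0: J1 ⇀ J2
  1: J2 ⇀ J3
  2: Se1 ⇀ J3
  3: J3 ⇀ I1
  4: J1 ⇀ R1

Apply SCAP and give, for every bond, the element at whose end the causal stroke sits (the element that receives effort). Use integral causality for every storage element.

bond 0 stroke at J2
bond 1 stroke at J3
bond 2 stroke at J3
bond 3 stroke at I1
bond 4 stroke at J1

β2 |J3  (Se1: effort source, stroke at far end)
β3 |I1  (I1 integral (f out))
β1 |J3  (J3 flow already set via bond 3)
β0 |J2  (J2: last free bond brings effort in)
β4 |J1  (J1 flow already set via bond 0)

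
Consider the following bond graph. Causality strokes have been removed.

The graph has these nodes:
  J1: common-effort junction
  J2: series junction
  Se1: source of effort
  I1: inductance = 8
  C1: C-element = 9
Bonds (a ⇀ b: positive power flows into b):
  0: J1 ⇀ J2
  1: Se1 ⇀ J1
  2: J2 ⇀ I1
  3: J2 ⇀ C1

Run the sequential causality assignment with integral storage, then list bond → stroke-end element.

bond 0 stroke at J2
bond 1 stroke at J1
bond 2 stroke at I1
bond 3 stroke at J2

bond 1 →J1  (source Se1 imposes e)
bond 0 →J2  (0-jn J1 has e-setter on 1)
bond 2 →I1  (I1 integral (f out))
bond 3 →J2  (J2 flow already set via bond 2)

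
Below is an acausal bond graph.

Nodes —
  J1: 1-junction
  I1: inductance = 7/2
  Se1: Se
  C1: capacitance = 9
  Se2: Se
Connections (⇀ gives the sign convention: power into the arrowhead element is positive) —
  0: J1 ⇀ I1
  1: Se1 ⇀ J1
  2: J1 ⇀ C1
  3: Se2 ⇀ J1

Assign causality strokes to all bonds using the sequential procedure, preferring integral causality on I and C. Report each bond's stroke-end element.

b1 →J1  (source Se1 imposes e)
b3 →J1  (Se2: effort source, stroke at far end)
b0 →I1  (I1: I, integral causality)
b2 →J1  (J1: bond 0 brought flow, rest push out)

b0 →I1
b1 →J1
b2 →J1
b3 →J1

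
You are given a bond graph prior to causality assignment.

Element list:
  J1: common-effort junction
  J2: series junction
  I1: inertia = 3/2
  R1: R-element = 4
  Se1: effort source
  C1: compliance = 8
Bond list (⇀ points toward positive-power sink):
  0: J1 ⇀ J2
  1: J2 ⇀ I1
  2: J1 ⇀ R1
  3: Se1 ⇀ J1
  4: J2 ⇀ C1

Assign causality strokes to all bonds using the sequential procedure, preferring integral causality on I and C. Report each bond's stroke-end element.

b3 |J1  (Se1: effort source, stroke at far end)
b0 |J2  (common-e at J1 fixed by 3)
b2 |R1  (common-e at J1 fixed by 3)
b1 |I1  (I1 integral (f out))
b4 |J2  (J2 flow already set via bond 1)

#0 |J2
#1 |I1
#2 |R1
#3 |J1
#4 |J2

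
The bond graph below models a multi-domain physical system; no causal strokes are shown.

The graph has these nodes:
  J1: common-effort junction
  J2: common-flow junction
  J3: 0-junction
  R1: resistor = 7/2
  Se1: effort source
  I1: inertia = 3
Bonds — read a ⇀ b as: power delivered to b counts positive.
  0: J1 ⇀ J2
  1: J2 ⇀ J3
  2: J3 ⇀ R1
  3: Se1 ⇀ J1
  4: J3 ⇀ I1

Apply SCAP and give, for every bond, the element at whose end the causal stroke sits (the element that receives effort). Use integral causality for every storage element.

β0 stroke→J2
β1 stroke→J3
β2 stroke→R1
β3 stroke→J1
β4 stroke→I1

β3 stroke→J1  (Se1 (Se) sets effort on bond)
β0 stroke→J2  (0-jn J1 has e-setter on 3)
β1 stroke→J3  (J2 needs exactly one f-in)
β2 stroke→R1  (J3: bond 1 brought effort, rest push out)
β4 stroke→I1  (0-jn J3 has e-setter on 1)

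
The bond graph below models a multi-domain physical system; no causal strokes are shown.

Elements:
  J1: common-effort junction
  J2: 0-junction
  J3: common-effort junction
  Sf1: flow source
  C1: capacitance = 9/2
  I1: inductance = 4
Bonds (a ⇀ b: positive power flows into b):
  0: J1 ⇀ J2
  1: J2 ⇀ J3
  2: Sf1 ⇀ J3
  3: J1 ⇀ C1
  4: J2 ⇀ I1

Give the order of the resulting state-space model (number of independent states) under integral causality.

β2 stroke→Sf1  (source Sf1 imposes f)
β1 stroke→J3  (J3 needs exactly one e-in)
β3 stroke→J1  (C1 outputs effort q/C1)
β0 stroke→J2  (0-jn J1 has e-setter on 3)
β4 stroke→I1  (J2 effort already set via bond 0)

2  (C1, I1 all integral)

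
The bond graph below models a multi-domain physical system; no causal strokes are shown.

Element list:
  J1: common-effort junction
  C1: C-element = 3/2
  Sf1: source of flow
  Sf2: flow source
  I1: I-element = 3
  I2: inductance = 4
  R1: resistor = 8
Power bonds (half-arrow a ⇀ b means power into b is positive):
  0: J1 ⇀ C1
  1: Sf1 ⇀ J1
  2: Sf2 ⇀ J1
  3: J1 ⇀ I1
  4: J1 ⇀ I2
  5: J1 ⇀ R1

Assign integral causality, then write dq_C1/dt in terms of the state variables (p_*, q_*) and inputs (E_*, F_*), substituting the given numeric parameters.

b1 |Sf1  (Sf1 (Sf) sets flow on bond)
b2 |Sf2  (Sf2 fixes flow; stroke at Sf2)
b0 |J1  (prefer integral on C1)
b3 |I1  (J1: bond 0 brought effort, rest push out)
b4 |I2  (J1: bond 0 brought effort, rest push out)
b5 |R1  (common-e at J1 fixed by 0)

dq_C1/dt = F_Sf1 + F_Sf2 - p_I1/3 - p_I2/4 - q_C1/12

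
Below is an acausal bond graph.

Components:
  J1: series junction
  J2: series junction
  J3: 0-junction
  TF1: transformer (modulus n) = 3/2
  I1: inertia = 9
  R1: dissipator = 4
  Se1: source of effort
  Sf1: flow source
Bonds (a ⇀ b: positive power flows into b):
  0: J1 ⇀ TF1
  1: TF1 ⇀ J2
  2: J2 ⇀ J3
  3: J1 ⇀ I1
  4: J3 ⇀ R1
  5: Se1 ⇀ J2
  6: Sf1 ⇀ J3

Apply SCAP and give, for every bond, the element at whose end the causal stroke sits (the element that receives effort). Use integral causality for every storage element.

b0 →J1
b1 →TF1
b2 →J2
b3 →I1
b4 →J3
b5 →J2
b6 →Sf1

β5 stroke at J2  (Se1 (Se) sets effort on bond)
β6 stroke at Sf1  (source Sf1 imposes f)
β3 stroke at I1  (I1 outputs flow p/I1)
β0 stroke at J1  (J1: bond 3 brought flow, rest push out)
β1 stroke at TF1  (TF1 one-in-one-out from 0)
β2 stroke at J2  (1-jn J2 has f-setter on 1)
β4 stroke at J3  (only one effort-in slot at J3)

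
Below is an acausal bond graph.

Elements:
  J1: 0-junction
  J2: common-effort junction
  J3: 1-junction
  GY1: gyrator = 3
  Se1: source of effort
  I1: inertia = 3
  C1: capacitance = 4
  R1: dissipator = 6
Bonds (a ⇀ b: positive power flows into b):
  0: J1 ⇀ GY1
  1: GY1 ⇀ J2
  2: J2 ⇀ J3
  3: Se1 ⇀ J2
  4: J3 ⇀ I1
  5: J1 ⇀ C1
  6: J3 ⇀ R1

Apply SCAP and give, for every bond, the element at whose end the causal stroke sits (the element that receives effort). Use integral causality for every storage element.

bond 0 stroke→GY1
bond 1 stroke→GY1
bond 2 stroke→J3
bond 3 stroke→J2
bond 4 stroke→I1
bond 5 stroke→J1
bond 6 stroke→J3

β3 stroke at J2  (Se1 fixes effort; stroke away)
β1 stroke at GY1  (J2 effort already set via bond 3)
β2 stroke at J3  (J2 effort already set via bond 3)
β0 stroke at GY1  (through GY1, causality inverts; strokes same side of GY1)
β5 stroke at J1  (J1: last free bond brings effort in)
β4 stroke at I1  (I1 outputs flow p/I1)
β6 stroke at J3  (J3: bond 4 brought flow, rest push out)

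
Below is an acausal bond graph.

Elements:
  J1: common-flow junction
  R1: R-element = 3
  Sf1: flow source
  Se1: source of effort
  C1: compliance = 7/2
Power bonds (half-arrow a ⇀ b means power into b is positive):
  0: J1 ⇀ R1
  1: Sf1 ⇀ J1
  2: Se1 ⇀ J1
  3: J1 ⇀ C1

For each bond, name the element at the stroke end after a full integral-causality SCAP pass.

bond 0 →J1
bond 1 →Sf1
bond 2 →J1
bond 3 →J1

β1 |Sf1  (source Sf1 imposes f)
β2 |J1  (Se1 (Se) sets effort on bond)
β0 |J1  (common-f at J1 fixed by 1)
β3 |J1  (J1: bond 1 brought flow, rest push out)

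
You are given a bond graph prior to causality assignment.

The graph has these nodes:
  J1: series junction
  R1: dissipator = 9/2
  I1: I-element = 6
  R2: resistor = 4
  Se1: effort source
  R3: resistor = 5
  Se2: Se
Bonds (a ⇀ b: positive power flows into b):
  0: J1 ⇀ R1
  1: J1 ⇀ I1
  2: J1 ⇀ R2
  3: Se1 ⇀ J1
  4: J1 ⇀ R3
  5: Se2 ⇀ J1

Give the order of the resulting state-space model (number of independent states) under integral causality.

#3 |J1  (Se1 fixes effort; stroke away)
#5 |J1  (source Se2 imposes e)
#1 |I1  (prefer integral on I1)
#0 |J1  (J1 flow already set via bond 1)
#2 |J1  (1-jn J1 has f-setter on 1)
#4 |J1  (common-f at J1 fixed by 1)

1  (I1 all integral)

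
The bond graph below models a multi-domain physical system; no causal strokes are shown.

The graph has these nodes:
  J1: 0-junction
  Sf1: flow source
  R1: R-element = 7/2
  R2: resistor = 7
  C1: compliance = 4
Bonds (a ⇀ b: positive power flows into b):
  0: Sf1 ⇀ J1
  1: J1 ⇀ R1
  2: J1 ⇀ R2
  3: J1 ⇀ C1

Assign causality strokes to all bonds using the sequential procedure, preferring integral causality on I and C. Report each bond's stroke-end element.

bond 0 |Sf1  (Sf1: flow source, stroke at near end)
bond 3 |J1  (C1 integral (e out))
bond 1 |R1  (0-jn J1 has e-setter on 3)
bond 2 |R2  (0-jn J1 has e-setter on 3)

β0 →Sf1
β1 →R1
β2 →R2
β3 →J1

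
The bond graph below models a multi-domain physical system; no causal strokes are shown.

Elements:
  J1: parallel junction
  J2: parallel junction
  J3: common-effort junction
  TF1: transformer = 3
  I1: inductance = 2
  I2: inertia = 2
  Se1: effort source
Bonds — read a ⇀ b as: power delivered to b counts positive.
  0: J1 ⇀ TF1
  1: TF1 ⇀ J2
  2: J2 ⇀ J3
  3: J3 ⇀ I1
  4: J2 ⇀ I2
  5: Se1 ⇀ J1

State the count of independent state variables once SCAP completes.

2  (I1, I2 all integral)

bond 5 stroke→J1  (Se1: effort source, stroke at far end)
bond 0 stroke→TF1  (J1: bond 5 brought effort, rest push out)
bond 1 stroke→J2  (TF1 one-in-one-out from 0)
bond 2 stroke→J3  (J2: bond 1 brought effort, rest push out)
bond 4 stroke→I2  (J2: bond 1 brought effort, rest push out)
bond 3 stroke→I1  (0-jn J3 has e-setter on 2)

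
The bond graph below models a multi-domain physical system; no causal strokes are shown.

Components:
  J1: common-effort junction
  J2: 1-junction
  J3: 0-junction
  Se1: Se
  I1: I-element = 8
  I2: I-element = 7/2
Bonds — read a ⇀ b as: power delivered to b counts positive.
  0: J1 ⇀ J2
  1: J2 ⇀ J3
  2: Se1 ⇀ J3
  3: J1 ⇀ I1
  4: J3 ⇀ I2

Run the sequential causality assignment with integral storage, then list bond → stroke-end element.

#2 →J3  (Se1 fixes effort; stroke away)
#1 →J2  (0-jn J3 has e-setter on 2)
#4 →I2  (0-jn J3 has e-setter on 2)
#0 →J1  (closing 1-jn rule on J2)
#3 →I1  (J1 effort already set via bond 0)

β0 stroke→J1
β1 stroke→J2
β2 stroke→J3
β3 stroke→I1
β4 stroke→I2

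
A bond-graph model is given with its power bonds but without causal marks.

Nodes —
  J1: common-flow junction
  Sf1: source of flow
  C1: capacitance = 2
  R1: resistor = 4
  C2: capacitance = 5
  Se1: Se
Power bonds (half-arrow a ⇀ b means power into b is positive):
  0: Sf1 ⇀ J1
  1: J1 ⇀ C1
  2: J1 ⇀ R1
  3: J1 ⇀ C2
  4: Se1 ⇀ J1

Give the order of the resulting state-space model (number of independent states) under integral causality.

2  (C1, C2 all integral)

bond 0 →Sf1  (Sf1 (Sf) sets flow on bond)
bond 4 →J1  (Se1: effort source, stroke at far end)
bond 1 →J1  (J1 flow already set via bond 0)
bond 2 →J1  (common-f at J1 fixed by 0)
bond 3 →J1  (common-f at J1 fixed by 0)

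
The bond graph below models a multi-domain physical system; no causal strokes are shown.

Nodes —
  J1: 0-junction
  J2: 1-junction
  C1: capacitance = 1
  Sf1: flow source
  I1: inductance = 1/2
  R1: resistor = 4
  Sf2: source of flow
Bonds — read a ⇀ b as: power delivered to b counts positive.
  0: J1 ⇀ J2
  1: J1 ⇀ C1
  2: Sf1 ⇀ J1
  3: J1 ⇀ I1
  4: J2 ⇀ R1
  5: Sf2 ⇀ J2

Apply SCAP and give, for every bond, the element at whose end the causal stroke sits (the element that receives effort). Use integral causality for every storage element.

β2 |Sf1  (Sf1 (Sf) sets flow on bond)
β5 |Sf2  (Sf2: flow source, stroke at near end)
β0 |J2  (J2: bond 5 brought flow, rest push out)
β4 |J2  (J2: bond 5 brought flow, rest push out)
β1 |J1  (C1 integral (e out))
β3 |I1  (J1: bond 1 brought effort, rest push out)

bond 0 |J2
bond 1 |J1
bond 2 |Sf1
bond 3 |I1
bond 4 |J2
bond 5 |Sf2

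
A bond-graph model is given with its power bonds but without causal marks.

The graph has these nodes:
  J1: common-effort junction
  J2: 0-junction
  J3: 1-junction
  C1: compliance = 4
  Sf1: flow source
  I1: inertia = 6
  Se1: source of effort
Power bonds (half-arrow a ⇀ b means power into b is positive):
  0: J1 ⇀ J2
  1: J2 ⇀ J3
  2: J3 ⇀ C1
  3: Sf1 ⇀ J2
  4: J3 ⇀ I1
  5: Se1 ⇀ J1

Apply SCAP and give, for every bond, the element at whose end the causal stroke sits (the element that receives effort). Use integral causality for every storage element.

bond 0 →J2
bond 1 →J3
bond 2 →J3
bond 3 →Sf1
bond 4 →I1
bond 5 →J1

β3 |Sf1  (Sf1 fixes flow; stroke at Sf1)
β5 |J1  (Se1: effort source, stroke at far end)
β0 |J2  (common-e at J1 fixed by 5)
β1 |J3  (0-jn J2 has e-setter on 0)
β2 |J3  (C1 integral (e out))
β4 |I1  (J3 needs exactly one f-in)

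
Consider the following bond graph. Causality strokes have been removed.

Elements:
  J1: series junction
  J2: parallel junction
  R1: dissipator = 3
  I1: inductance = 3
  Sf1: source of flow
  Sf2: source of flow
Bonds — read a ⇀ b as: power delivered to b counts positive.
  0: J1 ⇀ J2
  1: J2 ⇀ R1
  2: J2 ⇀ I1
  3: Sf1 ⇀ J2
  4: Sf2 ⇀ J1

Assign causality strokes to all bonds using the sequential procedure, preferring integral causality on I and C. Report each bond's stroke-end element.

#3 stroke at Sf1  (Sf1 (Sf) sets flow on bond)
#4 stroke at Sf2  (source Sf2 imposes f)
#0 stroke at J1  (common-f at J1 fixed by 4)
#2 stroke at I1  (I1 outputs flow p/I1)
#1 stroke at J2  (only one effort-in slot at J2)

β0 |J1
β1 |J2
β2 |I1
β3 |Sf1
β4 |Sf2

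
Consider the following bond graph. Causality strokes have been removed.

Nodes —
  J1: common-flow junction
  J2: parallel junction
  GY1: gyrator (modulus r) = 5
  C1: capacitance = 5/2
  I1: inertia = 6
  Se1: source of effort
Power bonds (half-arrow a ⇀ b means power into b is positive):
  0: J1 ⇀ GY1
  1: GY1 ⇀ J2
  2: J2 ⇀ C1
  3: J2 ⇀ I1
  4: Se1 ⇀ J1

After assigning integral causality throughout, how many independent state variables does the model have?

#4 →J1  (Se1: effort source, stroke at far end)
#0 →GY1  (J1: last free bond brings flow in)
#1 →GY1  (through GY1, causality inverts; strokes same side of GY1)
#2 →J2  (C1: C, integral causality)
#3 →I1  (0-jn J2 has e-setter on 2)

2  (C1, I1 all integral)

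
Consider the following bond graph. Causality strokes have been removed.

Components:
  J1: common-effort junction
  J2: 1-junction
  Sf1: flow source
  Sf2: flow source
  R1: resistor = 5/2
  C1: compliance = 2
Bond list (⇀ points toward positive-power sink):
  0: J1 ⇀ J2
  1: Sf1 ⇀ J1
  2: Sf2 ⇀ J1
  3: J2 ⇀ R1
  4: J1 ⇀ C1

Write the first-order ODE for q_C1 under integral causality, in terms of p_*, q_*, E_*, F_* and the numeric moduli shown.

bond 1 stroke at Sf1  (Sf1 fixes flow; stroke at Sf1)
bond 2 stroke at Sf2  (Sf2: flow source, stroke at near end)
bond 4 stroke at J1  (C1 outputs effort q/C1)
bond 0 stroke at J2  (0-jn J1 has e-setter on 4)
bond 3 stroke at R1  (closing 1-jn rule on J2)

dq_C1/dt = F_Sf1 + F_Sf2 - q_C1/5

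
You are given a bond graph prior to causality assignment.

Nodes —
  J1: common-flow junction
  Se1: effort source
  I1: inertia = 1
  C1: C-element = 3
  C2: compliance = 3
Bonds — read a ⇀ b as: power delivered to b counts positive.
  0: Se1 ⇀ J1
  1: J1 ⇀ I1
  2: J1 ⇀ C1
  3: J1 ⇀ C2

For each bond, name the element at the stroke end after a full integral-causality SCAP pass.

#0 →J1  (Se1 fixes effort; stroke away)
#1 →I1  (I1 integral (f out))
#2 →J1  (J1: bond 1 brought flow, rest push out)
#3 →J1  (J1 flow already set via bond 1)

β0 stroke at J1
β1 stroke at I1
β2 stroke at J1
β3 stroke at J1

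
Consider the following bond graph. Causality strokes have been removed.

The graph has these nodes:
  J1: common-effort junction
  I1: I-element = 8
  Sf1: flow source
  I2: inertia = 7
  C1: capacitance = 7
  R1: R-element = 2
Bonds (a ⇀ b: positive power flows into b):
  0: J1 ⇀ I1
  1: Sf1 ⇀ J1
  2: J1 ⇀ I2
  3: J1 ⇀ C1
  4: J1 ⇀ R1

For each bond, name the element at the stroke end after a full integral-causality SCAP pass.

b0 stroke at I1
b1 stroke at Sf1
b2 stroke at I2
b3 stroke at J1
b4 stroke at R1

b1 →Sf1  (Sf1 fixes flow; stroke at Sf1)
b0 →I1  (I1 integral (f out))
b2 →I2  (I2 outputs flow p/I2)
b3 →J1  (C1: C, integral causality)
b4 →R1  (0-jn J1 has e-setter on 3)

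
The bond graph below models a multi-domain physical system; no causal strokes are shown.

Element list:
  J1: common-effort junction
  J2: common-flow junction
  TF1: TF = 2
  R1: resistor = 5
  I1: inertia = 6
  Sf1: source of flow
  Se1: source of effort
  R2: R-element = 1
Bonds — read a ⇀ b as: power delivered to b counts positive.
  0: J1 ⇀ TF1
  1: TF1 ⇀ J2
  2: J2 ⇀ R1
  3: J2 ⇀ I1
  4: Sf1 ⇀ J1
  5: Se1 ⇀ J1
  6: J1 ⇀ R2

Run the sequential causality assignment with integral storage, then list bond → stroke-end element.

b4 stroke→Sf1  (Sf1 (Sf) sets flow on bond)
b5 stroke→J1  (source Se1 imposes e)
b0 stroke→TF1  (J1: bond 5 brought effort, rest push out)
b6 stroke→R2  (common-e at J1 fixed by 5)
b1 stroke→J2  (TF1: transformer flips bond 0)
b3 stroke→I1  (I1: I, integral causality)
b2 stroke→J2  (common-f at J2 fixed by 3)

b0 stroke→TF1
b1 stroke→J2
b2 stroke→J2
b3 stroke→I1
b4 stroke→Sf1
b5 stroke→J1
b6 stroke→R2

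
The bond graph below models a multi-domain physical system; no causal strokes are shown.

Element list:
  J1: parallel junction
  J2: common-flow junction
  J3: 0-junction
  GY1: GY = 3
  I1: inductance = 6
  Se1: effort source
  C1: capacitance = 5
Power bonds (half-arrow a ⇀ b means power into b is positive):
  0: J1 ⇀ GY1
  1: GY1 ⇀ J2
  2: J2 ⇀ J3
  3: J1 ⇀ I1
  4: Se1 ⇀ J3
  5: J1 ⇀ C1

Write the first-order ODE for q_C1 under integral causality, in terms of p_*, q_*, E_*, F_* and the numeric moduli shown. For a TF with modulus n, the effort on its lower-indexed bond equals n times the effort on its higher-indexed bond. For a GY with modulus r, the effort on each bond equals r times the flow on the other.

bond 4 stroke at J3  (Se1: effort source, stroke at far end)
bond 2 stroke at J2  (J3 effort already set via bond 4)
bond 1 stroke at GY1  (closing 1-jn rule on J2)
bond 0 stroke at GY1  (GY1: gyrator matches bond 1)
bond 3 stroke at I1  (I1 outputs flow p/I1)
bond 5 stroke at J1  (J1: last free bond brings effort in)

dq_C1/dt = -E_Se1/3 - p_I1/6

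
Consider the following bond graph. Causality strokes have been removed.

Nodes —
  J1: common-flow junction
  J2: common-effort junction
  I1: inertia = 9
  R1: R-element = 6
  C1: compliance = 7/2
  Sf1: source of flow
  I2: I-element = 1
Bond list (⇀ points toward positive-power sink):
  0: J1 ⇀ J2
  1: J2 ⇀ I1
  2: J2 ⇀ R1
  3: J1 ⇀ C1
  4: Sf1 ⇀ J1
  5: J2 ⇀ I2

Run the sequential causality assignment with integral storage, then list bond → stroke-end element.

#4 stroke at Sf1  (source Sf1 imposes f)
#0 stroke at J1  (J1: bond 4 brought flow, rest push out)
#3 stroke at J1  (common-f at J1 fixed by 4)
#1 stroke at I1  (I1 outputs flow p/I1)
#5 stroke at I2  (I2 outputs flow p/I2)
#2 stroke at J2  (J2: last free bond brings effort in)

b0 →J1
b1 →I1
b2 →J2
b3 →J1
b4 →Sf1
b5 →I2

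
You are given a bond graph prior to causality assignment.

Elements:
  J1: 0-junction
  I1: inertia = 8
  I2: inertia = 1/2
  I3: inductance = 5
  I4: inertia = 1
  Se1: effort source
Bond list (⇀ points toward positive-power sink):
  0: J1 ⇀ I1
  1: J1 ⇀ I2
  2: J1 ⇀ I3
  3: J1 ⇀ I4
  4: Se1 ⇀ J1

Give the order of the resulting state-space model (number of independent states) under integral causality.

bond 4 |J1  (Se1 (Se) sets effort on bond)
bond 0 |I1  (J1 effort already set via bond 4)
bond 1 |I2  (common-e at J1 fixed by 4)
bond 2 |I3  (J1: bond 4 brought effort, rest push out)
bond 3 |I4  (J1: bond 4 brought effort, rest push out)

4  (I1, I2, I3, I4 all integral)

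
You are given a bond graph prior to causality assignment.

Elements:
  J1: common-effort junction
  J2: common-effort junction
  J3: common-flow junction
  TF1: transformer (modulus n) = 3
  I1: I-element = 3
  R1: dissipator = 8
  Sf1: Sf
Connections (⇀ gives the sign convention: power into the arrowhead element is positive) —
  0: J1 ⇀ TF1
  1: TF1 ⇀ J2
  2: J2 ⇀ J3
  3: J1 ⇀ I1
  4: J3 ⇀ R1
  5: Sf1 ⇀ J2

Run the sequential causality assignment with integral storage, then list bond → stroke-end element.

bond 0 stroke→J1
bond 1 stroke→TF1
bond 2 stroke→J2
bond 3 stroke→I1
bond 4 stroke→J3
bond 5 stroke→Sf1

bond 5 →Sf1  (Sf1 (Sf) sets flow on bond)
bond 3 →I1  (I1 outputs flow p/I1)
bond 0 →J1  (J1: last free bond brings effort in)
bond 1 →TF1  (TF TF1: opposite of bond 0)
bond 2 →J2  (J2: last free bond brings effort in)
bond 4 →J3  (J3: bond 2 brought flow, rest push out)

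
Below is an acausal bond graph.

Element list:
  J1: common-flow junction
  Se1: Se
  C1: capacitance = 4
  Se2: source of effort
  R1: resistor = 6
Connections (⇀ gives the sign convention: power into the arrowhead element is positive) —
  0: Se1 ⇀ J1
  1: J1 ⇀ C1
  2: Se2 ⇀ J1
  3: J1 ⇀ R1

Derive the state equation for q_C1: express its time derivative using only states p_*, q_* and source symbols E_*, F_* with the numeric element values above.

dq_C1/dt = E_Se1/6 + E_Se2/6 - q_C1/24

bond 0 stroke→J1  (Se1: effort source, stroke at far end)
bond 2 stroke→J1  (source Se2 imposes e)
bond 1 stroke→J1  (C1 integral (e out))
bond 3 stroke→R1  (J1 needs exactly one f-in)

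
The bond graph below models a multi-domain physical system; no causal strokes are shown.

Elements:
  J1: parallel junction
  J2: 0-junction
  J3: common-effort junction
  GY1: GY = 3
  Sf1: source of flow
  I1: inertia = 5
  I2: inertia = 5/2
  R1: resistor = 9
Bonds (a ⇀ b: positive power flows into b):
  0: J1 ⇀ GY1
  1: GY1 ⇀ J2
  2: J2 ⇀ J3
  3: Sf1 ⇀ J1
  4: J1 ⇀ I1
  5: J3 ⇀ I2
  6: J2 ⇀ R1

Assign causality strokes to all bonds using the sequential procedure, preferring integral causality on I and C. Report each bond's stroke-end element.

#0 |J1
#1 |J2
#2 |J3
#3 |Sf1
#4 |I1
#5 |I2
#6 |R1

bond 3 |Sf1  (source Sf1 imposes f)
bond 4 |I1  (I1 integral (f out))
bond 0 |J1  (closing 0-jn rule on J1)
bond 1 |J2  (GY GY1: same side as bond 0)
bond 2 |J3  (0-jn J2 has e-setter on 1)
bond 6 |R1  (common-e at J2 fixed by 1)
bond 5 |I2  (0-jn J3 has e-setter on 2)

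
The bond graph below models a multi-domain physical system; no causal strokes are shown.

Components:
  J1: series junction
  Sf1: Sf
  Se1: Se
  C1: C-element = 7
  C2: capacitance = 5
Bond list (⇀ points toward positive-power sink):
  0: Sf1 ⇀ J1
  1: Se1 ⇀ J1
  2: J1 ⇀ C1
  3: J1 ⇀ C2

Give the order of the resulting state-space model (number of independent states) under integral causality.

2  (C1, C2 all integral)

b0 →Sf1  (Sf1: flow source, stroke at near end)
b1 →J1  (Se1 fixes effort; stroke away)
b2 →J1  (J1: bond 0 brought flow, rest push out)
b3 →J1  (common-f at J1 fixed by 0)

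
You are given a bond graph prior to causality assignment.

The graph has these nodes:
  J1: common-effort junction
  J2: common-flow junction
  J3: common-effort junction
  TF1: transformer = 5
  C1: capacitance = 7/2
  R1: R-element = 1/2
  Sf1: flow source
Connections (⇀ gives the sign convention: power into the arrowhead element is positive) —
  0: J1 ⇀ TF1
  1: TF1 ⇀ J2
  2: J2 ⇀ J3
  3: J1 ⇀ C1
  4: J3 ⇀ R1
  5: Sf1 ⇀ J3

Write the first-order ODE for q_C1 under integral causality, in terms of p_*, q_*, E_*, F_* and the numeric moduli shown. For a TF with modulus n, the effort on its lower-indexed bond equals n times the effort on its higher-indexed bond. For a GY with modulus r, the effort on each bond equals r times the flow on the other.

#5 |Sf1  (Sf1 fixes flow; stroke at Sf1)
#3 |J1  (C1: C, integral causality)
#0 |TF1  (J1: bond 3 brought effort, rest push out)
#1 |J2  (through TF1, causality passes straight; one stroke at TF1)
#2 |J3  (J2: last free bond brings flow in)
#4 |R1  (0-jn J3 has e-setter on 2)

dq_C1/dt = F_Sf1/5 - 4*q_C1/175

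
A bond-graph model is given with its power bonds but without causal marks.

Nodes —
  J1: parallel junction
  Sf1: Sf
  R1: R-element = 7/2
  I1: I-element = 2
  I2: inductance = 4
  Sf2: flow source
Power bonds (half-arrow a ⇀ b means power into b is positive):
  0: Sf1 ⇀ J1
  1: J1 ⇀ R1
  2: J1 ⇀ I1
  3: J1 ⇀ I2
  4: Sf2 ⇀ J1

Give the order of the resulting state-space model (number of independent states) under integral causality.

2  (I1, I2 all integral)

b0 stroke→Sf1  (Sf1 fixes flow; stroke at Sf1)
b4 stroke→Sf2  (source Sf2 imposes f)
b2 stroke→I1  (prefer integral on I1)
b3 stroke→I2  (I2 outputs flow p/I2)
b1 stroke→J1  (only one effort-in slot at J1)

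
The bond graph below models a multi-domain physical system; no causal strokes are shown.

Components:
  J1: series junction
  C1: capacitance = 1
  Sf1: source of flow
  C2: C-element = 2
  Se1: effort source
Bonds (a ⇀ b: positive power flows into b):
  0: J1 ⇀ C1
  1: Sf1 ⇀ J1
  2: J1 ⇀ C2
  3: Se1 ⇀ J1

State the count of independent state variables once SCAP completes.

β1 stroke at Sf1  (Sf1 (Sf) sets flow on bond)
β3 stroke at J1  (Se1: effort source, stroke at far end)
β0 stroke at J1  (J1: bond 1 brought flow, rest push out)
β2 stroke at J1  (J1 flow already set via bond 1)

2  (C1, C2 all integral)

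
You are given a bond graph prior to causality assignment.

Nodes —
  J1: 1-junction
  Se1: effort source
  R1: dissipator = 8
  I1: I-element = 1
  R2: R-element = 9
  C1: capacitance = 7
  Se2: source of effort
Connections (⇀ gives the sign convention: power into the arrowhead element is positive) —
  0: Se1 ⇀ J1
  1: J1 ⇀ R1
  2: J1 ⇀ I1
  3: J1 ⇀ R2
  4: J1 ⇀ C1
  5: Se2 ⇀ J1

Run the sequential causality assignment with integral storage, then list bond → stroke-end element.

b0 stroke→J1
b1 stroke→J1
b2 stroke→I1
b3 stroke→J1
b4 stroke→J1
b5 stroke→J1

bond 0 →J1  (source Se1 imposes e)
bond 5 →J1  (Se2 fixes effort; stroke away)
bond 2 →I1  (prefer integral on I1)
bond 1 →J1  (J1 flow already set via bond 2)
bond 3 →J1  (1-jn J1 has f-setter on 2)
bond 4 →J1  (J1: bond 2 brought flow, rest push out)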